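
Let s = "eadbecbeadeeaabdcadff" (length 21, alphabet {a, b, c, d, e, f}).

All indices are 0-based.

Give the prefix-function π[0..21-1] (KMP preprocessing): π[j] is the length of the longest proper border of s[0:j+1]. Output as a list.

π[0] = 0
j=1 s[j]='a': π[1]=0 (border '')
j=2 s[j]='d': π[2]=0 (border '')
j=3 s[j]='b': π[3]=0 (border '')
j=4 s[j]='e': π[4]=1 (border 'e')
j=5 s[j]='c': k: 1→0; π[5]=0 (border '')
j=6 s[j]='b': π[6]=0 (border '')
j=7 s[j]='e': π[7]=1 (border 'e')
j=8 s[j]='a': π[8]=2 (border 'ea')
j=9 s[j]='d': π[9]=3 (border 'ead')
j=10 s[j]='e': k: 3→0; π[10]=1 (border 'e')
j=11 s[j]='e': k: 1→0; π[11]=1 (border 'e')
j=12 s[j]='a': π[12]=2 (border 'ea')
j=13 s[j]='a': k: 2→0; π[13]=0 (border '')
j=14 s[j]='b': π[14]=0 (border '')
j=15 s[j]='d': π[15]=0 (border '')
j=16 s[j]='c': π[16]=0 (border '')
j=17 s[j]='a': π[17]=0 (border '')
j=18 s[j]='d': π[18]=0 (border '')
j=19 s[j]='f': π[19]=0 (border '')
j=20 s[j]='f': π[20]=0 (border '')

[0, 0, 0, 0, 1, 0, 0, 1, 2, 3, 1, 1, 2, 0, 0, 0, 0, 0, 0, 0, 0]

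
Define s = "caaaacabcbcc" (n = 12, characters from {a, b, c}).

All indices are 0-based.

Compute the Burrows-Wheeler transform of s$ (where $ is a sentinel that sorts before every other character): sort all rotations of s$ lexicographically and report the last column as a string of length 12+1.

ccaacaacc$abb

rank  rotation       last
    0  $caaaacabcbcc  c
    1  aaaacabcbcc$c  c
    2  aaacabcbcc$ca  a
    3  aacabcbcc$caa  a
    4  abcbcc$caaaac  c
    5  acabcbcc$caaa  a
    6  bcbcc$caaaaca  a
    7  bcc$caaaacabc  c
    8  c$caaaacabcbc  c
    9  caaaacabcbcc$  $
   10  cabcbcc$caaaa  a
   11  cbcc$caaaacab  b
   12  cc$caaaacabcb  b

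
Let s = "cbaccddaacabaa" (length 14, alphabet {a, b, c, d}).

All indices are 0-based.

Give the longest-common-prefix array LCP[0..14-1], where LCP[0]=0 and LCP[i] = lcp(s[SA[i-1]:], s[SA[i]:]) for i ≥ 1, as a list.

rank→(start, suffix):
  0 → (13, 'a')
  1 → (12, 'aa')
  2 → (7, 'aacabaa')
  3 → (10, 'abaa')
  4 → (8, 'acabaa')
  5 → (2, 'accddaacabaa')
  6 → (11, 'baa')
  7 → (1, 'baccddaacabaa')
  8 → (9, 'cabaa')
  9 → (0, 'cbaccddaacabaa')
  10 → (3, 'ccddaacabaa')
  11 → (4, 'cddaacabaa')
  12 → (6, 'daacabaa')
  13 → (5, 'ddaacabaa')

SA = [13, 12, 7, 10, 8, 2, 11, 1, 9, 0, 3, 4, 6, 5]
[i] adj suffixes → lcp
  [1] 13/12 → 1 ('a')
  [2] 12/7 → 2 ('aa')
  [3] 7/10 → 1 ('a')
  [4] 10/8 → 1 ('a')
  [5] 8/2 → 2 ('ac')
  [6] 2/11 → 0 ('')
  [7] 11/1 → 2 ('ba')
  [8] 1/9 → 0 ('')
  [9] 9/0 → 1 ('c')
  [10] 0/3 → 1 ('c')
  [11] 3/4 → 1 ('c')
  [12] 4/6 → 0 ('')
  [13] 6/5 → 1 ('d')

[0, 1, 2, 1, 1, 2, 0, 2, 0, 1, 1, 1, 0, 1]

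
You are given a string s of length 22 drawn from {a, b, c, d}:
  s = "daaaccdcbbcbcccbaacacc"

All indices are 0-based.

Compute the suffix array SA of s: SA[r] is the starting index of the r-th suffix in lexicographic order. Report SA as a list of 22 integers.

[1, 16, 2, 17, 19, 3, 15, 8, 9, 11, 21, 18, 14, 7, 10, 20, 13, 12, 4, 5, 0, 6]

rank | idx | suffix
   0 |   1 | aaaccdcbbcbcccbaacacc
   1 |  16 | aacacc
   2 |   2 | aaccdcbbcbcccbaacacc
   3 |  17 | acacc
   4 |  19 | acc
   5 |   3 | accdcbbcbcccbaacacc
   6 |  15 | baacacc
   7 |   8 | bbcbcccbaacacc
   8 |   9 | bcbcccbaacacc
   9 |  11 | bcccbaacacc
  10 |  21 | c
  11 |  18 | cacc
  12 |  14 | cbaacacc
  13 |   7 | cbbcbcccbaacacc
  14 |  10 | cbcccbaacacc
  15 |  20 | cc
  16 |  13 | ccbaacacc
  17 |  12 | cccbaacacc
  18 |   4 | ccdcbbcbcccbaacacc
  19 |   5 | cdcbbcbcccbaacacc
  20 |   0 | daaaccdcbbcbcccbaacacc
  21 |   6 | dcbbcbcccbaacacc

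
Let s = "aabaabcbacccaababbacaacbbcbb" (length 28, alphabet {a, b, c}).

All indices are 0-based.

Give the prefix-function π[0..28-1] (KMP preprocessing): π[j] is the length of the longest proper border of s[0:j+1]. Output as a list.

[0, 1, 0, 1, 2, 3, 0, 0, 1, 0, 0, 0, 1, 2, 3, 4, 0, 0, 1, 0, 1, 2, 0, 0, 0, 0, 0, 0]

π[0] = 0
j=1 s[j]='a': π[1]=1 (border 'a')
j=2 s[j]='b': k: 1→0; π[2]=0 (border '')
j=3 s[j]='a': π[3]=1 (border 'a')
j=4 s[j]='a': π[4]=2 (border 'aa')
j=5 s[j]='b': π[5]=3 (border 'aab')
j=6 s[j]='c': k: 3→0; π[6]=0 (border '')
j=7 s[j]='b': π[7]=0 (border '')
j=8 s[j]='a': π[8]=1 (border 'a')
j=9 s[j]='c': k: 1→0; π[9]=0 (border '')
j=10 s[j]='c': π[10]=0 (border '')
j=11 s[j]='c': π[11]=0 (border '')
j=12 s[j]='a': π[12]=1 (border 'a')
j=13 s[j]='a': π[13]=2 (border 'aa')
j=14 s[j]='b': π[14]=3 (border 'aab')
j=15 s[j]='a': π[15]=4 (border 'aaba')
j=16 s[j]='b': k: 4→1→0; π[16]=0 (border '')
j=17 s[j]='b': π[17]=0 (border '')
j=18 s[j]='a': π[18]=1 (border 'a')
j=19 s[j]='c': k: 1→0; π[19]=0 (border '')
j=20 s[j]='a': π[20]=1 (border 'a')
j=21 s[j]='a': π[21]=2 (border 'aa')
j=22 s[j]='c': k: 2→1→0; π[22]=0 (border '')
j=23 s[j]='b': π[23]=0 (border '')
j=24 s[j]='b': π[24]=0 (border '')
j=25 s[j]='c': π[25]=0 (border '')
j=26 s[j]='b': π[26]=0 (border '')
j=27 s[j]='b': π[27]=0 (border '')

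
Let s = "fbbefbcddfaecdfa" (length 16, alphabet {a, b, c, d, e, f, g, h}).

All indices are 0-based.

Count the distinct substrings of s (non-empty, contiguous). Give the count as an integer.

sorted suffixes:
  #0 SA[0]=15  'a'
  #1 SA[1]=10  'aecdfa'
  #2 SA[2]=1  'bbefbcddfaecdfa'
  #3 SA[3]=5  'bcddfaecdfa'
  #4 SA[4]=2  'befbcddfaecdfa'
  #5 SA[5]=6  'cddfaecdfa'
  #6 SA[6]=12  'cdfa'
  #7 SA[7]=7  'ddfaecdfa'
  #8 SA[8]=13  'dfa'
  #9 SA[9]=8  'dfaecdfa'
  #10 SA[10]=11  'ecdfa'
  #11 SA[11]=3  'efbcddfaecdfa'
  #12 SA[12]=14  'fa'
  #13 SA[13]=9  'faecdfa'
  #14 SA[14]=0  'fbbefbcddfaecdfa'
  #15 SA[15]=4  'fbcddfaecdfa'

SA = [15, 10, 1, 5, 2, 6, 12, 7, 13, 8, 11, 3, 14, 9, 0, 4]
[i] adj suffixes → lcp
  [1] 15/10 → 1 ('a')
  [2] 10/1 → 0 ('')
  [3] 1/5 → 1 ('b')
  [4] 5/2 → 1 ('b')
  [5] 2/6 → 0 ('')
  [6] 6/12 → 2 ('cd')
  [7] 12/7 → 0 ('')
  [8] 7/13 → 1 ('d')
  [9] 13/8 → 3 ('dfa')
  [10] 8/11 → 0 ('')
  [11] 11/3 → 1 ('e')
  [12] 3/14 → 0 ('')
  [13] 14/9 → 2 ('fa')
  [14] 9/0 → 1 ('f')
  [15] 0/4 → 2 ('fb')

n(n+1)/2 = 16·17/2 = 136
Σ LCP = 0 + 1 + 0 + 1 + 1 + 0 + 2 + 0 + 1 + 3 + 0 + 1 + 0 + 2 + 1 + 2 = 15
distinct = 136 − 15 = 121

121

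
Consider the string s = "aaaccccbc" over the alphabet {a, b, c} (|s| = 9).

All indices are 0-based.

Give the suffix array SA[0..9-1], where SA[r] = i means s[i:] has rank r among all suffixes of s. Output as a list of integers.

rank→(start, suffix):
  0 → (0, 'aaaccccbc')
  1 → (1, 'aaccccbc')
  2 → (2, 'accccbc')
  3 → (7, 'bc')
  4 → (8, 'c')
  5 → (6, 'cbc')
  6 → (5, 'ccbc')
  7 → (4, 'cccbc')
  8 → (3, 'ccccbc')

[0, 1, 2, 7, 8, 6, 5, 4, 3]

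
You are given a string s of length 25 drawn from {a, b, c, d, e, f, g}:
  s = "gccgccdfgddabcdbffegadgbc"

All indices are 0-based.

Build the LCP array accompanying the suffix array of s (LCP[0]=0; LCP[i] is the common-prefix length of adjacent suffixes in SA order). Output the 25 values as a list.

[0, 1, 0, 2, 1, 0, 1, 2, 1, 2, 1, 0, 1, 1, 1, 1, 0, 0, 1, 1, 0, 1, 1, 3, 1]

rank→(start, suffix):
  0 → (11, 'abcdbffegadgbc')
  1 → (20, 'adgbc')
  2 → (23, 'bc')
  3 → (12, 'bcdbffegadgbc')
  4 → (15, 'bffegadgbc')
  5 → (24, 'c')
  6 → (4, 'ccdfgddabcdbffegadgbc')
  7 → (1, 'ccgccdfgddabcdbffegadgbc')
  8 → (13, 'cdbffegadgbc')
  9 → (5, 'cdfgddabcdbffegadgbc')
  10 → (2, 'cgccdfgddabcdbffegadgbc')
  11 → (10, 'dabcdbffegadgbc')
  12 → (14, 'dbffegadgbc')
  13 → (9, 'ddabcdbffegadgbc')
  14 → (6, 'dfgddabcdbffegadgbc')
  15 → (21, 'dgbc')
  16 → (18, 'egadgbc')
  17 → (17, 'fegadgbc')
  18 → (16, 'ffegadgbc')
  19 → (7, 'fgddabcdbffegadgbc')
  20 → (19, 'gadgbc')
  21 → (22, 'gbc')
  22 → (3, 'gccdfgddabcdbffegadgbc')
  23 → (0, 'gccgccdfgddabcdbffegadgbc')
  24 → (8, 'gddabcdbffegadgbc')

SA = [11, 20, 23, 12, 15, 24, 4, 1, 13, 5, 2, 10, 14, 9, 6, 21, 18, 17, 16, 7, 19, 22, 3, 0, 8]
rank  pair      lcp
   1  s[11:],s[20:]  1  'a'
   2  s[20:],s[23:]  0  ''
   3  s[23:],s[12:]  2  'bc'
   4  s[12:],s[15:]  1  'b'
   5  s[15:],s[24:]  0  ''
   6  s[24:],s[4:]  1  'c'
   7  s[4:],s[1:]  2  'cc'
   8  s[1:],s[13:]  1  'c'
   9  s[13:],s[5:]  2  'cd'
  10  s[5:],s[2:]  1  'c'
  11  s[2:],s[10:]  0  ''
  12  s[10:],s[14:]  1  'd'
  13  s[14:],s[9:]  1  'd'
  14  s[9:],s[6:]  1  'd'
  15  s[6:],s[21:]  1  'd'
  16  s[21:],s[18:]  0  ''
  17  s[18:],s[17:]  0  ''
  18  s[17:],s[16:]  1  'f'
  19  s[16:],s[7:]  1  'f'
  20  s[7:],s[19:]  0  ''
  21  s[19:],s[22:]  1  'g'
  22  s[22:],s[3:]  1  'g'
  23  s[3:],s[0:]  3  'gcc'
  24  s[0:],s[8:]  1  'g'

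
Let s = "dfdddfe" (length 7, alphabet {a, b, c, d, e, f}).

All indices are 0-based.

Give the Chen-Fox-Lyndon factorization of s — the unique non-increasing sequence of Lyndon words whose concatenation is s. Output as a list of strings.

emit factor 1: 'df' (i=0, period=2)
emit factor 2: 'dddfe' (i=2, period=5)

["df", "dddfe"]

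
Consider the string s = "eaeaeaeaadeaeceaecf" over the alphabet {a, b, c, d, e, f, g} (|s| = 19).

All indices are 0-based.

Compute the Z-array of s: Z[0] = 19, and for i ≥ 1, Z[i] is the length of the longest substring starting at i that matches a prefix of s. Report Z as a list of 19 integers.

Z[0]=19
i=1: i≥r, start 0; Z[1]=0
i=2: i≥r, start 0; Z[2]=6 scan→box=[2,8)
i=3: min(r-i=5, Z[1]=0)=0; Z[3]=0
i=4: min(r-i=4, Z[2]=6)=4; Z[4]=4
i=5: min(r-i=3, Z[3]=0)=0; Z[5]=0
i=6: min(r-i=2, Z[4]=4)=2; Z[6]=2
i=7: min(r-i=1, Z[5]=0)=0; Z[7]=0
i=8: i≥r, start 0; Z[8]=0
i=9: i≥r, start 0; Z[9]=0
i=10: i≥r, start 0; Z[10]=3 scan→box=[10,13)
i=11: min(r-i=2, Z[1]=0)=0; Z[11]=0
i=12: min(r-i=1, Z[2]=6)=1; Z[12]=1
i=13: i≥r, start 0; Z[13]=0
i=14: i≥r, start 0; Z[14]=3 scan→box=[14,17)
i=15: min(r-i=2, Z[1]=0)=0; Z[15]=0
i=16: min(r-i=1, Z[2]=6)=1; Z[16]=1
i=17: i≥r, start 0; Z[17]=0
i=18: i≥r, start 0; Z[18]=0

[19, 0, 6, 0, 4, 0, 2, 0, 0, 0, 3, 0, 1, 0, 3, 0, 1, 0, 0]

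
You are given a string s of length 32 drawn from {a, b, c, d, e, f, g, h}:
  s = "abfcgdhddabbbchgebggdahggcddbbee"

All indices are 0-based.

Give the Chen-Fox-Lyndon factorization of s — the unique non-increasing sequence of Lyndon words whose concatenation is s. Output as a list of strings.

["abfcgdhdd", "abbbchgebggdahggcddbbee"]

emit factor 1: 'abfcgdhdd' (i=0, period=9)
emit factor 2: 'abbbchgebggdahggcddbbee' (i=9, period=23)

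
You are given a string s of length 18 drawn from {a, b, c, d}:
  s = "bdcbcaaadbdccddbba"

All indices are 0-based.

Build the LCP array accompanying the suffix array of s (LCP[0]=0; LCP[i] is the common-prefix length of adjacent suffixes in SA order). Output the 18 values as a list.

rank→(start, suffix):
  0 → (17, 'a')
  1 → (5, 'aaadbdccddbba')
  2 → (6, 'aadbdccddbba')
  3 → (7, 'adbdccddbba')
  4 → (16, 'ba')
  5 → (15, 'bba')
  6 → (3, 'bcaaadbdccddbba')
  7 → (0, 'bdcbcaaadbdccddbba')
  8 → (9, 'bdccddbba')
  9 → (4, 'caaadbdccddbba')
  10 → (2, 'cbcaaadbdccddbba')
  11 → (11, 'ccddbba')
  12 → (12, 'cddbba')
  13 → (14, 'dbba')
  14 → (8, 'dbdccddbba')
  15 → (1, 'dcbcaaadbdccddbba')
  16 → (10, 'dccddbba')
  17 → (13, 'ddbba')

SA = [17, 5, 6, 7, 16, 15, 3, 0, 9, 4, 2, 11, 12, 14, 8, 1, 10, 13]
i: (SA[i-1],SA[i]) lcp shared
  1: (17,5) 1 'a'
  2: (5,6) 2 'aa'
  3: (6,7) 1 'a'
  4: (7,16) 0 ''
  5: (16,15) 1 'b'
  6: (15,3) 1 'b'
  7: (3,0) 1 'b'
  8: (0,9) 3 'bdc'
  9: (9,4) 0 ''
  10: (4,2) 1 'c'
  11: (2,11) 1 'c'
  12: (11,12) 1 'c'
  13: (12,14) 0 ''
  14: (14,8) 2 'db'
  15: (8,1) 1 'd'
  16: (1,10) 2 'dc'
  17: (10,13) 1 'd'

[0, 1, 2, 1, 0, 1, 1, 1, 3, 0, 1, 1, 1, 0, 2, 1, 2, 1]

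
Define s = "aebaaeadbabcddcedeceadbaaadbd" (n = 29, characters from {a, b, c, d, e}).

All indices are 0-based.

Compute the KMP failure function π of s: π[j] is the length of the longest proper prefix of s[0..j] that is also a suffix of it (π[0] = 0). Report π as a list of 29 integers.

π[0] = 0
j=1 s[j]='e': π[1]=0 (border '')
j=2 s[j]='b': π[2]=0 (border '')
j=3 s[j]='a': π[3]=1 (border 'a')
j=4 s[j]='a': k: 1→0; π[4]=1 (border 'a')
j=5 s[j]='e': π[5]=2 (border 'ae')
j=6 s[j]='a': k: 2→0; π[6]=1 (border 'a')
j=7 s[j]='d': k: 1→0; π[7]=0 (border '')
j=8 s[j]='b': π[8]=0 (border '')
j=9 s[j]='a': π[9]=1 (border 'a')
j=10 s[j]='b': k: 1→0; π[10]=0 (border '')
j=11 s[j]='c': π[11]=0 (border '')
j=12 s[j]='d': π[12]=0 (border '')
j=13 s[j]='d': π[13]=0 (border '')
j=14 s[j]='c': π[14]=0 (border '')
j=15 s[j]='e': π[15]=0 (border '')
j=16 s[j]='d': π[16]=0 (border '')
j=17 s[j]='e': π[17]=0 (border '')
j=18 s[j]='c': π[18]=0 (border '')
j=19 s[j]='e': π[19]=0 (border '')
j=20 s[j]='a': π[20]=1 (border 'a')
j=21 s[j]='d': k: 1→0; π[21]=0 (border '')
j=22 s[j]='b': π[22]=0 (border '')
j=23 s[j]='a': π[23]=1 (border 'a')
j=24 s[j]='a': k: 1→0; π[24]=1 (border 'a')
j=25 s[j]='a': k: 1→0; π[25]=1 (border 'a')
j=26 s[j]='d': k: 1→0; π[26]=0 (border '')
j=27 s[j]='b': π[27]=0 (border '')
j=28 s[j]='d': π[28]=0 (border '')

[0, 0, 0, 1, 1, 2, 1, 0, 0, 1, 0, 0, 0, 0, 0, 0, 0, 0, 0, 0, 1, 0, 0, 1, 1, 1, 0, 0, 0]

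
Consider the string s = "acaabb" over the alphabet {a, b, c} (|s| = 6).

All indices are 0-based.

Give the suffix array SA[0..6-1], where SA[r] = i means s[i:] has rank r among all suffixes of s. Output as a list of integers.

rank | idx | suffix
   0 |   2 | aabb
   1 |   3 | abb
   2 |   0 | acaabb
   3 |   5 | b
   4 |   4 | bb
   5 |   1 | caabb

[2, 3, 0, 5, 4, 1]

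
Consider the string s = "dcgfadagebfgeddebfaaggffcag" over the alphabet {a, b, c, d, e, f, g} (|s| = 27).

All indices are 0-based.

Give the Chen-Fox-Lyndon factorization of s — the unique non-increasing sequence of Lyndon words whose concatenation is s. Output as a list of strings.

["d", "cgf", "adagebfgeddebf", "aaggffcag"]

emit factor 1: 'd' (i=0, period=1)
emit factor 2: 'cgf' (i=1, period=3)
emit factor 3: 'adagebfgeddebf' (i=4, period=14)
emit factor 4: 'aaggffcag' (i=18, period=9)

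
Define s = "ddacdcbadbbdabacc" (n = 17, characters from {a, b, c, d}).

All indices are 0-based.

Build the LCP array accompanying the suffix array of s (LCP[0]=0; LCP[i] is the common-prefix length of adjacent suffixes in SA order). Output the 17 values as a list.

[0, 1, 2, 1, 0, 2, 1, 1, 0, 1, 1, 1, 0, 2, 1, 1, 1]

rank | idx | suffix
   0 |  12 | abacc
   1 |  14 | acc
   2 |   2 | acdcbadbbdabacc
   3 |   7 | adbbdabacc
   4 |  13 | bacc
   5 |   6 | badbbdabacc
   6 |   9 | bbdabacc
   7 |  10 | bdabacc
   8 |  16 | c
   9 |   5 | cbadbbdabacc
  10 |  15 | cc
  11 |   3 | cdcbadbbdabacc
  12 |  11 | dabacc
  13 |   1 | dacdcbadbbdabacc
  14 |   8 | dbbdabacc
  15 |   4 | dcbadbbdabacc
  16 |   0 | ddacdcbadbbdabacc

SA = [12, 14, 2, 7, 13, 6, 9, 10, 16, 5, 15, 3, 11, 1, 8, 4, 0]
i: (SA[i-1],SA[i]) lcp shared
  1: (12,14) 1 'a'
  2: (14,2) 2 'ac'
  3: (2,7) 1 'a'
  4: (7,13) 0 ''
  5: (13,6) 2 'ba'
  6: (6,9) 1 'b'
  7: (9,10) 1 'b'
  8: (10,16) 0 ''
  9: (16,5) 1 'c'
  10: (5,15) 1 'c'
  11: (15,3) 1 'c'
  12: (3,11) 0 ''
  13: (11,1) 2 'da'
  14: (1,8) 1 'd'
  15: (8,4) 1 'd'
  16: (4,0) 1 'd'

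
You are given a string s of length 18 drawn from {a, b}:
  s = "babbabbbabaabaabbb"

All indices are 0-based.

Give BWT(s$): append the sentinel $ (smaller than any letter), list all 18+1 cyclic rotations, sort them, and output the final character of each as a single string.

rank  rotation             last
    0  $babbabbbabaabaabbb  b
    1  aabaabbb$babbabbbab  b
    2  aabbb$babbabbbabaab  b
    3  abaabaabbb$babbabbb  b
    4  abaabbb$babbabbbaba  a
    5  abbabbbabaabaabbb$b  b
    6  abbb$babbabbbabaaba  a
    7  abbbabaabaabbb$babb  b
    8  b$babbabbbabaabaabb  b
    9  baabaabbb$babbabbba  a
   10  baabbb$babbabbbabaa  a
   11  babaabaabbb$babbabb  b
   12  babbabbbabaabaabbb$  $
   13  babbbabaabaabbb$bab  b
   14  bb$babbabbbabaabaab  b
   15  bbabaabaabbb$babbab  b
   16  bbabbbabaabaabbb$ba  a
   17  bbb$babbabbbabaabaa  a
   18  bbbabaabaabbb$babba  a

bbbbababbaab$bbbaaa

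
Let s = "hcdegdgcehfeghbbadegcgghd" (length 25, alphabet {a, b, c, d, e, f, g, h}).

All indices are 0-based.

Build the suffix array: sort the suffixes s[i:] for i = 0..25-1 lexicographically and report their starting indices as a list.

[16, 15, 14, 1, 7, 20, 24, 17, 2, 5, 18, 3, 11, 8, 10, 6, 19, 4, 21, 12, 22, 13, 0, 23, 9]

rank→(start, suffix):
  0 → (16, 'adegcgghd')
  1 → (15, 'badegcgghd')
  2 → (14, 'bbadegcgghd')
  3 → (1, 'cdegdgcehfeghbbadegcgghd')
  4 → (7, 'cehfeghbbadegcgghd')
  5 → (20, 'cgghd')
  6 → (24, 'd')
  7 → (17, 'degcgghd')
  8 → (2, 'degdgcehfeghbbadegcgghd')
  9 → (5, 'dgcehfeghbbadegcgghd')
  10 → (18, 'egcgghd')
  11 → (3, 'egdgcehfeghbbadegcgghd')
  12 → (11, 'eghbbadegcgghd')
  13 → (8, 'ehfeghbbadegcgghd')
  14 → (10, 'feghbbadegcgghd')
  15 → (6, 'gcehfeghbbadegcgghd')
  16 → (19, 'gcgghd')
  17 → (4, 'gdgcehfeghbbadegcgghd')
  18 → (21, 'gghd')
  19 → (12, 'ghbbadegcgghd')
  20 → (22, 'ghd')
  21 → (13, 'hbbadegcgghd')
  22 → (0, 'hcdegdgcehfeghbbadegcgghd')
  23 → (23, 'hd')
  24 → (9, 'hfeghbbadegcgghd')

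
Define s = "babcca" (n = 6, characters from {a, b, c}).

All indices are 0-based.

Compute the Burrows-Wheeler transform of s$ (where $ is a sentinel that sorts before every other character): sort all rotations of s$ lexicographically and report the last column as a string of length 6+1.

rank  rotation last
    0  $babcca  a
    1  a$babcc  c
    2  abcca$b  b
    3  babcca$  $
    4  bcca$ba  a
    5  ca$babc  c
    6  cca$bab  b

acb$acb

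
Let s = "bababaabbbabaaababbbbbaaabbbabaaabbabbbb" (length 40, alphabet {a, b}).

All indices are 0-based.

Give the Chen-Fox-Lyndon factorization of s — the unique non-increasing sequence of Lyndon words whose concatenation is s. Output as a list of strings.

["b", "ab", "ab", "aabbbab", "aaababbbbbaaabbbabaaabbabbbb"]

emit factor 1: 'b' (i=0, period=1)
emit factor 2: 'ab' (i=1, period=2)
emit factor 3: 'ab' (i=3, period=2)
emit factor 4: 'aabbbab' (i=5, period=7)
emit factor 5: 'aaababbbbbaaabbbabaaabbabbbb' (i=12, period=28)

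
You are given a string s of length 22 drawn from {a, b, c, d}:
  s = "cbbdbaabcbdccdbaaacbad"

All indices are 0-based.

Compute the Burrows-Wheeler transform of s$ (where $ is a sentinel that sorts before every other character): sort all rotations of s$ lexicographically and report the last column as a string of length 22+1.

rank  rotation                 last
    0  $cbbdbaabcbdccdbaaacbad  d
    1  aaacbad$cbbdbaabcbdccdb  b
    2  aabcbdccdbaaacbad$cbbdb  b
    3  aacbad$cbbdbaabcbdccdba  a
    4  abcbdccdbaaacbad$cbbdba  a
    5  acbad$cbbdbaabcbdccdbaa  a
    6  ad$cbbdbaabcbdccdbaaacb  b
    7  baaacbad$cbbdbaabcbdccd  d
    8  baabcbdccdbaaacbad$cbbd  d
    9  bad$cbbdbaabcbdccdbaaac  c
   10  bbdbaabcbdccdbaaacbad$c  c
   11  bcbdccdbaaacbad$cbbdbaa  a
   12  bdbaabcbdccdbaaacbad$cb  b
   13  bdccdbaaacbad$cbbdbaabc  c
   14  cbad$cbbdbaabcbdccdbaaa  a
   15  cbbdbaabcbdccdbaaacbad$  $
   16  cbdccdbaaacbad$cbbdbaab  b
   17  ccdbaaacbad$cbbdbaabcbd  d
   18  cdbaaacbad$cbbdbaabcbdc  c
   19  d$cbbdbaabcbdccdbaaacba  a
   20  dbaaacbad$cbbdbaabcbdcc  c
   21  dbaabcbdccdbaaacbad$cbb  b
   22  dccdbaaacbad$cbbdbaabcb  b

dbbaaabddccabca$bdcacbb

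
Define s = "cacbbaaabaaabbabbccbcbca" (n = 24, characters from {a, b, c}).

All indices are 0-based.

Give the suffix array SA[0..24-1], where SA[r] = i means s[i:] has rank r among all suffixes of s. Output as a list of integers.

[23, 5, 9, 6, 10, 7, 11, 14, 1, 4, 8, 13, 3, 12, 15, 21, 19, 16, 22, 0, 2, 20, 18, 17]

rank→(start, suffix):
  0 → (23, 'a')
  1 → (5, 'aaabaaabbabbccbcbca')
  2 → (9, 'aaabbabbccbcbca')
  3 → (6, 'aabaaabbabbccbcbca')
  4 → (10, 'aabbabbccbcbca')
  5 → (7, 'abaaabbabbccbcbca')
  6 → (11, 'abbabbccbcbca')
  7 → (14, 'abbccbcbca')
  8 → (1, 'acbbaaabaaabbabbccbcbca')
  9 → (4, 'baaabaaabbabbccbcbca')
  10 → (8, 'baaabbabbccbcbca')
  11 → (13, 'babbccbcbca')
  12 → (3, 'bbaaabaaabbabbccbcbca')
  13 → (12, 'bbabbccbcbca')
  14 → (15, 'bbccbcbca')
  15 → (21, 'bca')
  16 → (19, 'bcbca')
  17 → (16, 'bccbcbca')
  18 → (22, 'ca')
  19 → (0, 'cacbbaaabaaabbabbccbcbca')
  20 → (2, 'cbbaaabaaabbabbccbcbca')
  21 → (20, 'cbca')
  22 → (18, 'cbcbca')
  23 → (17, 'ccbcbca')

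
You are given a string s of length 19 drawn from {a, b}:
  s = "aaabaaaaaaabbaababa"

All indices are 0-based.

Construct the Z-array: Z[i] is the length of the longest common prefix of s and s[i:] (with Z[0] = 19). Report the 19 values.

[19, 2, 1, 0, 3, 3, 3, 3, 4, 2, 1, 0, 0, 2, 1, 0, 1, 0, 1]

Z[0]=19
i=1: fresh scan; Z[1]=2 extend→box=[1,3)
i=2: min(r-i=1, Z[1]=2)=1; Z[2]=1
i=3: fresh scan; Z[3]=0
i=4: fresh scan; Z[4]=3 extend→box=[4,7)
i=5: min(r-i=2, Z[1]=2)=2; Z[5]=3 extend→box=[5,8)
i=6: min(r-i=2, Z[1]=2)=2; Z[6]=3 extend→box=[6,9)
i=7: min(r-i=2, Z[1]=2)=2; Z[7]=3 extend→box=[7,10)
i=8: min(r-i=2, Z[1]=2)=2; Z[8]=4 extend→box=[8,12)
i=9: min(r-i=3, Z[1]=2)=2; Z[9]=2
i=10: min(r-i=2, Z[2]=1)=1; Z[10]=1
i=11: min(r-i=1, Z[3]=0)=0; Z[11]=0
i=12: fresh scan; Z[12]=0
i=13: fresh scan; Z[13]=2 extend→box=[13,15)
i=14: min(r-i=1, Z[1]=2)=1; Z[14]=1
i=15: fresh scan; Z[15]=0
i=16: fresh scan; Z[16]=1 extend→box=[16,17)
i=17: fresh scan; Z[17]=0
i=18: fresh scan; Z[18]=1 extend→box=[18,19)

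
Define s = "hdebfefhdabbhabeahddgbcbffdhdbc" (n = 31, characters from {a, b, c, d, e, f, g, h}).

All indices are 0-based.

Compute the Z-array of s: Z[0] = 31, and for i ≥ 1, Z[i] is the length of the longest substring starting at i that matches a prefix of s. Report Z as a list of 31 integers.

[31, 0, 0, 0, 0, 0, 0, 2, 0, 0, 0, 0, 1, 0, 0, 0, 0, 2, 0, 0, 0, 0, 0, 0, 0, 0, 0, 2, 0, 0, 0]

Z[0]=31
i=1: fresh scan; Z[1]=0
i=2: fresh scan; Z[2]=0
i=3: fresh scan; Z[3]=0
i=4: fresh scan; Z[4]=0
i=5: fresh scan; Z[5]=0
i=6: fresh scan; Z[6]=0
i=7: fresh scan; Z[7]=2 extend→box=[7,9)
i=8: min(r-i=1, Z[1]=0)=0; Z[8]=0
i=9: fresh scan; Z[9]=0
i=10: fresh scan; Z[10]=0
i=11: fresh scan; Z[11]=0
i=12: fresh scan; Z[12]=1 extend→box=[12,13)
i=13: fresh scan; Z[13]=0
i=14: fresh scan; Z[14]=0
i=15: fresh scan; Z[15]=0
i=16: fresh scan; Z[16]=0
i=17: fresh scan; Z[17]=2 extend→box=[17,19)
i=18: min(r-i=1, Z[1]=0)=0; Z[18]=0
i=19: fresh scan; Z[19]=0
i=20: fresh scan; Z[20]=0
i=21: fresh scan; Z[21]=0
i=22: fresh scan; Z[22]=0
i=23: fresh scan; Z[23]=0
i=24: fresh scan; Z[24]=0
i=25: fresh scan; Z[25]=0
i=26: fresh scan; Z[26]=0
i=27: fresh scan; Z[27]=2 extend→box=[27,29)
i=28: min(r-i=1, Z[1]=0)=0; Z[28]=0
i=29: fresh scan; Z[29]=0
i=30: fresh scan; Z[30]=0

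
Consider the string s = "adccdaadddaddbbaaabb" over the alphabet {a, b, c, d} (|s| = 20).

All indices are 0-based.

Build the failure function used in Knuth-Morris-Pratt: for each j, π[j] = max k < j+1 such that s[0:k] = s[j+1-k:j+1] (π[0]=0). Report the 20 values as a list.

π[0] = 0
j=1 s[j]='d': π[1]=0 (border '')
j=2 s[j]='c': π[2]=0 (border '')
j=3 s[j]='c': π[3]=0 (border '')
j=4 s[j]='d': π[4]=0 (border '')
j=5 s[j]='a': π[5]=1 (border 'a')
j=6 s[j]='a': k: 1→0; π[6]=1 (border 'a')
j=7 s[j]='d': π[7]=2 (border 'ad')
j=8 s[j]='d': k: 2→0; π[8]=0 (border '')
j=9 s[j]='d': π[9]=0 (border '')
j=10 s[j]='a': π[10]=1 (border 'a')
j=11 s[j]='d': π[11]=2 (border 'ad')
j=12 s[j]='d': k: 2→0; π[12]=0 (border '')
j=13 s[j]='b': π[13]=0 (border '')
j=14 s[j]='b': π[14]=0 (border '')
j=15 s[j]='a': π[15]=1 (border 'a')
j=16 s[j]='a': k: 1→0; π[16]=1 (border 'a')
j=17 s[j]='a': k: 1→0; π[17]=1 (border 'a')
j=18 s[j]='b': k: 1→0; π[18]=0 (border '')
j=19 s[j]='b': π[19]=0 (border '')

[0, 0, 0, 0, 0, 1, 1, 2, 0, 0, 1, 2, 0, 0, 0, 1, 1, 1, 0, 0]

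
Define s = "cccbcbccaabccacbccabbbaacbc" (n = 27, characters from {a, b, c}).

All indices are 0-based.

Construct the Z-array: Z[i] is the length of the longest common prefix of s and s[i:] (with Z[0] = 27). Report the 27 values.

Z[0]=27
i=1: i≥r, start 0; Z[1]=2 scan→box=[1,3)
i=2: min(r-i=1, Z[1]=2)=1; Z[2]=1
i=3: i≥r, start 0; Z[3]=0
i=4: i≥r, start 0; Z[4]=1 scan→box=[4,5)
i=5: i≥r, start 0; Z[5]=0
i=6: i≥r, start 0; Z[6]=2 scan→box=[6,8)
i=7: min(r-i=1, Z[1]=2)=1; Z[7]=1
i=8: i≥r, start 0; Z[8]=0
i=9: i≥r, start 0; Z[9]=0
i=10: i≥r, start 0; Z[10]=0
i=11: i≥r, start 0; Z[11]=2 scan→box=[11,13)
i=12: min(r-i=1, Z[1]=2)=1; Z[12]=1
i=13: i≥r, start 0; Z[13]=0
i=14: i≥r, start 0; Z[14]=1 scan→box=[14,15)
i=15: i≥r, start 0; Z[15]=0
i=16: i≥r, start 0; Z[16]=2 scan→box=[16,18)
i=17: min(r-i=1, Z[1]=2)=1; Z[17]=1
i=18: i≥r, start 0; Z[18]=0
i=19: i≥r, start 0; Z[19]=0
i=20: i≥r, start 0; Z[20]=0
i=21: i≥r, start 0; Z[21]=0
i=22: i≥r, start 0; Z[22]=0
i=23: i≥r, start 0; Z[23]=0
i=24: i≥r, start 0; Z[24]=1 scan→box=[24,25)
i=25: i≥r, start 0; Z[25]=0
i=26: i≥r, start 0; Z[26]=1 scan→box=[26,27)

[27, 2, 1, 0, 1, 0, 2, 1, 0, 0, 0, 2, 1, 0, 1, 0, 2, 1, 0, 0, 0, 0, 0, 0, 1, 0, 1]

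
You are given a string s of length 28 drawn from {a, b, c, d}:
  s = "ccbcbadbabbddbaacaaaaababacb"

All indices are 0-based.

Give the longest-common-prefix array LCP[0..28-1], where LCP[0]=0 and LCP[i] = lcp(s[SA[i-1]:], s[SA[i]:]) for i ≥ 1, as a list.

sorted suffixes:
  #0 SA[0]=17  'aaaaababacb'
  #1 SA[1]=18  'aaaababacb'
  #2 SA[2]=19  'aaababacb'
  #3 SA[3]=20  'aababacb'
  #4 SA[4]=14  'aacaaaaababacb'
  #5 SA[5]=21  'ababacb'
  #6 SA[6]=23  'abacb'
  #7 SA[7]=8  'abbddbaacaaaaababacb'
  #8 SA[8]=15  'acaaaaababacb'
  #9 SA[9]=25  'acb'
  #10 SA[10]=5  'adbabbddbaacaaaaababacb'
  #11 SA[11]=27  'b'
  #12 SA[12]=13  'baacaaaaababacb'
  #13 SA[13]=22  'babacb'
  #14 SA[14]=7  'babbddbaacaaaaababacb'
  #15 SA[15]=24  'bacb'
  #16 SA[16]=4  'badbabbddbaacaaaaababacb'
  #17 SA[17]=9  'bbddbaacaaaaababacb'
  #18 SA[18]=2  'bcbadbabbddbaacaaaaababacb'
  #19 SA[19]=10  'bddbaacaaaaababacb'
  #20 SA[20]=16  'caaaaababacb'
  #21 SA[21]=26  'cb'
  #22 SA[22]=3  'cbadbabbddbaacaaaaababacb'
  #23 SA[23]=1  'cbcbadbabbddbaacaaaaababacb'
  #24 SA[24]=0  'ccbcbadbabbddbaacaaaaababacb'
  #25 SA[25]=12  'dbaacaaaaababacb'
  #26 SA[26]=6  'dbabbddbaacaaaaababacb'
  #27 SA[27]=11  'ddbaacaaaaababacb'

SA = [17, 18, 19, 20, 14, 21, 23, 8, 15, 25, 5, 27, 13, 22, 7, 24, 4, 9, 2, 10, 16, 26, 3, 1, 0, 12, 6, 11]
[i] adj suffixes → lcp
  [1] 17/18 → 4 ('aaaa')
  [2] 18/19 → 3 ('aaa')
  [3] 19/20 → 2 ('aa')
  [4] 20/14 → 2 ('aa')
  [5] 14/21 → 1 ('a')
  [6] 21/23 → 3 ('aba')
  [7] 23/8 → 2 ('ab')
  [8] 8/15 → 1 ('a')
  [9] 15/25 → 2 ('ac')
  [10] 25/5 → 1 ('a')
  [11] 5/27 → 0 ('')
  [12] 27/13 → 1 ('b')
  [13] 13/22 → 2 ('ba')
  [14] 22/7 → 3 ('bab')
  [15] 7/24 → 2 ('ba')
  [16] 24/4 → 2 ('ba')
  [17] 4/9 → 1 ('b')
  [18] 9/2 → 1 ('b')
  [19] 2/10 → 1 ('b')
  [20] 10/16 → 0 ('')
  [21] 16/26 → 1 ('c')
  [22] 26/3 → 2 ('cb')
  [23] 3/1 → 2 ('cb')
  [24] 1/0 → 1 ('c')
  [25] 0/12 → 0 ('')
  [26] 12/6 → 3 ('dba')
  [27] 6/11 → 1 ('d')

[0, 4, 3, 2, 2, 1, 3, 2, 1, 2, 1, 0, 1, 2, 3, 2, 2, 1, 1, 1, 0, 1, 2, 2, 1, 0, 3, 1]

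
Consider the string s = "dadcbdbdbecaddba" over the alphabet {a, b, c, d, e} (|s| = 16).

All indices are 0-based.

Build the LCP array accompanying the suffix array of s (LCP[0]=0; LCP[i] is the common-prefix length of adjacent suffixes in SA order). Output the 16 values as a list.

[0, 1, 2, 0, 1, 3, 1, 0, 1, 0, 1, 2, 2, 1, 1, 0]

sorted suffixes:
  #0 SA[0]=15  'a'
  #1 SA[1]=1  'adcbdbdbecaddba'
  #2 SA[2]=11  'addba'
  #3 SA[3]=14  'ba'
  #4 SA[4]=4  'bdbdbecaddba'
  #5 SA[5]=6  'bdbecaddba'
  #6 SA[6]=8  'becaddba'
  #7 SA[7]=10  'caddba'
  #8 SA[8]=3  'cbdbdbecaddba'
  #9 SA[9]=0  'dadcbdbdbecaddba'
  #10 SA[10]=13  'dba'
  #11 SA[11]=5  'dbdbecaddba'
  #12 SA[12]=7  'dbecaddba'
  #13 SA[13]=2  'dcbdbdbecaddba'
  #14 SA[14]=12  'ddba'
  #15 SA[15]=9  'ecaddba'

SA = [15, 1, 11, 14, 4, 6, 8, 10, 3, 0, 13, 5, 7, 2, 12, 9]
rank  pair      lcp
   1  s[15:],s[1:]  1  'a'
   2  s[1:],s[11:]  2  'ad'
   3  s[11:],s[14:]  0  ''
   4  s[14:],s[4:]  1  'b'
   5  s[4:],s[6:]  3  'bdb'
   6  s[6:],s[8:]  1  'b'
   7  s[8:],s[10:]  0  ''
   8  s[10:],s[3:]  1  'c'
   9  s[3:],s[0:]  0  ''
  10  s[0:],s[13:]  1  'd'
  11  s[13:],s[5:]  2  'db'
  12  s[5:],s[7:]  2  'db'
  13  s[7:],s[2:]  1  'd'
  14  s[2:],s[12:]  1  'd'
  15  s[12:],s[9:]  0  ''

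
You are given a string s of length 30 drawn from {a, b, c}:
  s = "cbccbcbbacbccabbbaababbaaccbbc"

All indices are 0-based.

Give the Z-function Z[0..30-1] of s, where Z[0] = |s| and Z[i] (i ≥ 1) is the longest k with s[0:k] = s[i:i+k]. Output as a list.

Z[0]=30
i=1: i≥r, start 0; Z[1]=0
i=2: i≥r, start 0; Z[2]=1 scan→box=[2,3)
i=3: i≥r, start 0; Z[3]=3 scan→box=[3,6)
i=4: min(r-i=2, Z[1]=0)=0; Z[4]=0
i=5: min(r-i=1, Z[2]=1)=1; Z[5]=2 scan→box=[5,7)
i=6: min(r-i=1, Z[1]=0)=0; Z[6]=0
i=7: i≥r, start 0; Z[7]=0
i=8: i≥r, start 0; Z[8]=0
i=9: i≥r, start 0; Z[9]=4 scan→box=[9,13)
i=10: min(r-i=3, Z[1]=0)=0; Z[10]=0
i=11: min(r-i=2, Z[2]=1)=1; Z[11]=1
i=12: min(r-i=1, Z[3]=3)=1; Z[12]=1
i=13: i≥r, start 0; Z[13]=0
i=14: i≥r, start 0; Z[14]=0
i=15: i≥r, start 0; Z[15]=0
i=16: i≥r, start 0; Z[16]=0
i=17: i≥r, start 0; Z[17]=0
i=18: i≥r, start 0; Z[18]=0
i=19: i≥r, start 0; Z[19]=0
i=20: i≥r, start 0; Z[20]=0
i=21: i≥r, start 0; Z[21]=0
i=22: i≥r, start 0; Z[22]=0
i=23: i≥r, start 0; Z[23]=0
i=24: i≥r, start 0; Z[24]=0
i=25: i≥r, start 0; Z[25]=1 scan→box=[25,26)
i=26: i≥r, start 0; Z[26]=2 scan→box=[26,28)
i=27: min(r-i=1, Z[1]=0)=0; Z[27]=0
i=28: i≥r, start 0; Z[28]=0
i=29: i≥r, start 0; Z[29]=1 scan→box=[29,30)

[30, 0, 1, 3, 0, 2, 0, 0, 0, 4, 0, 1, 1, 0, 0, 0, 0, 0, 0, 0, 0, 0, 0, 0, 0, 1, 2, 0, 0, 1]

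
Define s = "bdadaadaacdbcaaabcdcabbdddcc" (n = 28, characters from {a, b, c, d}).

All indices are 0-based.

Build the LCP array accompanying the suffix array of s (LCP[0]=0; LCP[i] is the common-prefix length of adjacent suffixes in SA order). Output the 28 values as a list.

[0, 2, 2, 2, 1, 2, 1, 1, 4, 0, 1, 2, 1, 2, 0, 1, 2, 1, 1, 2, 0, 3, 2, 1, 1, 2, 1, 2]

rank→(start, suffix):
  0 → (13, 'aaabcdcabbdddcc')
  1 → (14, 'aabcdcabbdddcc')
  2 → (7, 'aacdbcaaabcdcabbdddcc')
  3 → (4, 'aadaacdbcaaabcdcabbdddcc')
  4 → (20, 'abbdddcc')
  5 → (15, 'abcdcabbdddcc')
  6 → (8, 'acdbcaaabcdcabbdddcc')
  7 → (5, 'adaacdbcaaabcdcabbdddcc')
  8 → (2, 'adaadaacdbcaaabcdcabbdddcc')
  9 → (21, 'bbdddcc')
  10 → (11, 'bcaaabcdcabbdddcc')
  11 → (16, 'bcdcabbdddcc')
  12 → (0, 'bdadaadaacdbcaaabcdcabbdddcc')
  13 → (22, 'bdddcc')
  14 → (27, 'c')
  15 → (12, 'caaabcdcabbdddcc')
  16 → (19, 'cabbdddcc')
  17 → (26, 'cc')
  18 → (9, 'cdbcaaabcdcabbdddcc')
  19 → (17, 'cdcabbdddcc')
  20 → (6, 'daacdbcaaabcdcabbdddcc')
  21 → (3, 'daadaacdbcaaabcdcabbdddcc')
  22 → (1, 'dadaadaacdbcaaabcdcabbdddcc')
  23 → (10, 'dbcaaabcdcabbdddcc')
  24 → (18, 'dcabbdddcc')
  25 → (25, 'dcc')
  26 → (24, 'ddcc')
  27 → (23, 'dddcc')

SA = [13, 14, 7, 4, 20, 15, 8, 5, 2, 21, 11, 16, 0, 22, 27, 12, 19, 26, 9, 17, 6, 3, 1, 10, 18, 25, 24, 23]
rank  pair      lcp
   1  s[13:],s[14:]  2  'aa'
   2  s[14:],s[7:]  2  'aa'
   3  s[7:],s[4:]  2  'aa'
   4  s[4:],s[20:]  1  'a'
   5  s[20:],s[15:]  2  'ab'
   6  s[15:],s[8:]  1  'a'
   7  s[8:],s[5:]  1  'a'
   8  s[5:],s[2:]  4  'adaa'
   9  s[2:],s[21:]  0  ''
  10  s[21:],s[11:]  1  'b'
  11  s[11:],s[16:]  2  'bc'
  12  s[16:],s[0:]  1  'b'
  13  s[0:],s[22:]  2  'bd'
  14  s[22:],s[27:]  0  ''
  15  s[27:],s[12:]  1  'c'
  16  s[12:],s[19:]  2  'ca'
  17  s[19:],s[26:]  1  'c'
  18  s[26:],s[9:]  1  'c'
  19  s[9:],s[17:]  2  'cd'
  20  s[17:],s[6:]  0  ''
  21  s[6:],s[3:]  3  'daa'
  22  s[3:],s[1:]  2  'da'
  23  s[1:],s[10:]  1  'd'
  24  s[10:],s[18:]  1  'd'
  25  s[18:],s[25:]  2  'dc'
  26  s[25:],s[24:]  1  'd'
  27  s[24:],s[23:]  2  'dd'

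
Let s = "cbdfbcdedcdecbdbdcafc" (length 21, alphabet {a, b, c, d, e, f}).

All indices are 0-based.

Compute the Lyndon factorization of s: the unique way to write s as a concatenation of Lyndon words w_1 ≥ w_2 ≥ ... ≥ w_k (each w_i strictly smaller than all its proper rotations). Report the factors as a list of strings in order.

["c", "bdf", "bcdedcdecbdbdc", "afc"]

emit factor 1: 'c' (i=0, period=1)
emit factor 2: 'bdf' (i=1, period=3)
emit factor 3: 'bcdedcdecbdbdc' (i=4, period=14)
emit factor 4: 'afc' (i=18, period=3)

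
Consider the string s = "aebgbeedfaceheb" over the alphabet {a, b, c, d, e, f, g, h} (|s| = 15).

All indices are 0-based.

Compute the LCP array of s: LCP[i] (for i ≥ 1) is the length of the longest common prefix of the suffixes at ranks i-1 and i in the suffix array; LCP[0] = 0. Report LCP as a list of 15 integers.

[0, 1, 0, 1, 1, 0, 0, 0, 2, 1, 1, 1, 0, 0, 0]

rank | idx | suffix
   0 |   9 | aceheb
   1 |   0 | aebgbeedfaceheb
   2 |  14 | b
   3 |   4 | beedfaceheb
   4 |   2 | bgbeedfaceheb
   5 |  10 | ceheb
   6 |   7 | dfaceheb
   7 |  13 | eb
   8 |   1 | ebgbeedfaceheb
   9 |   6 | edfaceheb
  10 |   5 | eedfaceheb
  11 |  11 | eheb
  12 |   8 | faceheb
  13 |   3 | gbeedfaceheb
  14 |  12 | heb

SA = [9, 0, 14, 4, 2, 10, 7, 13, 1, 6, 5, 11, 8, 3, 12]
i: (SA[i-1],SA[i]) lcp shared
  1: (9,0) 1 'a'
  2: (0,14) 0 ''
  3: (14,4) 1 'b'
  4: (4,2) 1 'b'
  5: (2,10) 0 ''
  6: (10,7) 0 ''
  7: (7,13) 0 ''
  8: (13,1) 2 'eb'
  9: (1,6) 1 'e'
  10: (6,5) 1 'e'
  11: (5,11) 1 'e'
  12: (11,8) 0 ''
  13: (8,3) 0 ''
  14: (3,12) 0 ''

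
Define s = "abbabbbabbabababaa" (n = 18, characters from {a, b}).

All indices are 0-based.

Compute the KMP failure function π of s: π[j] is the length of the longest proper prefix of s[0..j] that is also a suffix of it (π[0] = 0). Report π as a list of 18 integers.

π[0] = 0
j=1 s[j]='b': π[1]=0 (border '')
j=2 s[j]='b': π[2]=0 (border '')
j=3 s[j]='a': π[3]=1 (border 'a')
j=4 s[j]='b': π[4]=2 (border 'ab')
j=5 s[j]='b': π[5]=3 (border 'abb')
j=6 s[j]='b': k: 3→0; π[6]=0 (border '')
j=7 s[j]='a': π[7]=1 (border 'a')
j=8 s[j]='b': π[8]=2 (border 'ab')
j=9 s[j]='b': π[9]=3 (border 'abb')
j=10 s[j]='a': π[10]=4 (border 'abba')
j=11 s[j]='b': π[11]=5 (border 'abbab')
j=12 s[j]='a': k: 5→2→0; π[12]=1 (border 'a')
j=13 s[j]='b': π[13]=2 (border 'ab')
j=14 s[j]='a': k: 2→0; π[14]=1 (border 'a')
j=15 s[j]='b': π[15]=2 (border 'ab')
j=16 s[j]='a': k: 2→0; π[16]=1 (border 'a')
j=17 s[j]='a': k: 1→0; π[17]=1 (border 'a')

[0, 0, 0, 1, 2, 3, 0, 1, 2, 3, 4, 5, 1, 2, 1, 2, 1, 1]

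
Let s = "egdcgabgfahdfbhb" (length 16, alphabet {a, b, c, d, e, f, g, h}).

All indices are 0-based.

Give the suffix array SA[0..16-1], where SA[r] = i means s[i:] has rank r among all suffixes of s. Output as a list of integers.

[5, 9, 15, 6, 13, 3, 2, 11, 0, 8, 12, 4, 1, 7, 14, 10]

rank | idx | suffix
   0 |   5 | abgfahdfbhb
   1 |   9 | ahdfbhb
   2 |  15 | b
   3 |   6 | bgfahdfbhb
   4 |  13 | bhb
   5 |   3 | cgabgfahdfbhb
   6 |   2 | dcgabgfahdfbhb
   7 |  11 | dfbhb
   8 |   0 | egdcgabgfahdfbhb
   9 |   8 | fahdfbhb
  10 |  12 | fbhb
  11 |   4 | gabgfahdfbhb
  12 |   1 | gdcgabgfahdfbhb
  13 |   7 | gfahdfbhb
  14 |  14 | hb
  15 |  10 | hdfbhb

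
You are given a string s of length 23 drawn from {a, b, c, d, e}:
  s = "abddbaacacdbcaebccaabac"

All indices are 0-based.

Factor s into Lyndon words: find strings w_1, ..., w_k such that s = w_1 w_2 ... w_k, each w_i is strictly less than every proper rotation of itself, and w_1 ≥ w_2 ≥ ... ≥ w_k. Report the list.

["abddb", "aacacdbcaebcc", "aabac"]

emit factor 1: 'abddb' (i=0, period=5)
emit factor 2: 'aacacdbcaebcc' (i=5, period=13)
emit factor 3: 'aabac' (i=18, period=5)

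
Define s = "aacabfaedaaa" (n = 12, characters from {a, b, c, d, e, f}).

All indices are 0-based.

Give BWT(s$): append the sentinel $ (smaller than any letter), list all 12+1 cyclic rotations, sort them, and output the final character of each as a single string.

aaad$cafaaeab

rank  rotation       last
    0  $aacabfaedaaa  a
    1  a$aacabfaedaa  a
    2  aa$aacabfaeda  a
    3  aaa$aacabfaed  d
    4  aacabfaedaaa$  $
    5  abfaedaaa$aac  c
    6  acabfaedaaa$a  a
    7  aedaaa$aacabf  f
    8  bfaedaaa$aaca  a
    9  cabfaedaaa$aa  a
   10  daaa$aacabfae  e
   11  edaaa$aacabfa  a
   12  faedaaa$aacab  b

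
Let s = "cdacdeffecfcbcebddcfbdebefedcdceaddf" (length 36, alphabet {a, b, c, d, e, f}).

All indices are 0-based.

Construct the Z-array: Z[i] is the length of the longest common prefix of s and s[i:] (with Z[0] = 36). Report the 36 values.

Z[0]=36
i=1: i≥r, start 0; Z[1]=0
i=2: i≥r, start 0; Z[2]=0
i=3: i≥r, start 0; Z[3]=2 grow→box=[3,5)
i=4: min(r-i=1, Z[1]=0)=0; Z[4]=0
i=5: i≥r, start 0; Z[5]=0
i=6: i≥r, start 0; Z[6]=0
i=7: i≥r, start 0; Z[7]=0
i=8: i≥r, start 0; Z[8]=0
i=9: i≥r, start 0; Z[9]=1 grow→box=[9,10)
i=10: i≥r, start 0; Z[10]=0
i=11: i≥r, start 0; Z[11]=1 grow→box=[11,12)
i=12: i≥r, start 0; Z[12]=0
i=13: i≥r, start 0; Z[13]=1 grow→box=[13,14)
i=14: i≥r, start 0; Z[14]=0
i=15: i≥r, start 0; Z[15]=0
i=16: i≥r, start 0; Z[16]=0
i=17: i≥r, start 0; Z[17]=0
i=18: i≥r, start 0; Z[18]=1 grow→box=[18,19)
i=19: i≥r, start 0; Z[19]=0
i=20: i≥r, start 0; Z[20]=0
i=21: i≥r, start 0; Z[21]=0
i=22: i≥r, start 0; Z[22]=0
i=23: i≥r, start 0; Z[23]=0
i=24: i≥r, start 0; Z[24]=0
i=25: i≥r, start 0; Z[25]=0
i=26: i≥r, start 0; Z[26]=0
i=27: i≥r, start 0; Z[27]=0
i=28: i≥r, start 0; Z[28]=2 grow→box=[28,30)
i=29: min(r-i=1, Z[1]=0)=0; Z[29]=0
i=30: i≥r, start 0; Z[30]=1 grow→box=[30,31)
i=31: i≥r, start 0; Z[31]=0
i=32: i≥r, start 0; Z[32]=0
i=33: i≥r, start 0; Z[33]=0
i=34: i≥r, start 0; Z[34]=0
i=35: i≥r, start 0; Z[35]=0

[36, 0, 0, 2, 0, 0, 0, 0, 0, 1, 0, 1, 0, 1, 0, 0, 0, 0, 1, 0, 0, 0, 0, 0, 0, 0, 0, 0, 2, 0, 1, 0, 0, 0, 0, 0]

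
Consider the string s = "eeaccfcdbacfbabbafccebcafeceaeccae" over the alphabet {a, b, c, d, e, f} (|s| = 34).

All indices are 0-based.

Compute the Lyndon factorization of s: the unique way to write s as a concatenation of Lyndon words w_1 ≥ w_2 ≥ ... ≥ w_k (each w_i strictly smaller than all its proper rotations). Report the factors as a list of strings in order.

["e", "e", "accfcdbacfb", "abbafccebcafeceaeccae"]

emit factor 1: 'e' (i=0, period=1)
emit factor 2: 'e' (i=1, period=1)
emit factor 3: 'accfcdbacfb' (i=2, period=11)
emit factor 4: 'abbafccebcafeceaeccae' (i=13, period=21)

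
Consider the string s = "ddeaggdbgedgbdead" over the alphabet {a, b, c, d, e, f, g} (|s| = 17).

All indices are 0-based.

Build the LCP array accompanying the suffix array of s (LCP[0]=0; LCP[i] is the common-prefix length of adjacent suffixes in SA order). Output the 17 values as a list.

[0, 1, 0, 1, 0, 1, 1, 1, 3, 1, 0, 2, 1, 0, 1, 1, 1]

rank | idx | suffix
   0 |  15 | ad
   1 |   3 | aggdbgedgbdead
   2 |  12 | bdead
   3 |   7 | bgedgbdead
   4 |  16 | d
   5 |   6 | dbgedgbdead
   6 |   0 | ddeaggdbgedgbdead
   7 |  13 | dead
   8 |   1 | deaggdbgedgbdead
   9 |  10 | dgbdead
  10 |  14 | ead
  11 |   2 | eaggdbgedgbdead
  12 |   9 | edgbdead
  13 |  11 | gbdead
  14 |   5 | gdbgedgbdead
  15 |   8 | gedgbdead
  16 |   4 | ggdbgedgbdead

SA = [15, 3, 12, 7, 16, 6, 0, 13, 1, 10, 14, 2, 9, 11, 5, 8, 4]
rank  pair      lcp
   1  s[15:],s[3:]  1  'a'
   2  s[3:],s[12:]  0  ''
   3  s[12:],s[7:]  1  'b'
   4  s[7:],s[16:]  0  ''
   5  s[16:],s[6:]  1  'd'
   6  s[6:],s[0:]  1  'd'
   7  s[0:],s[13:]  1  'd'
   8  s[13:],s[1:]  3  'dea'
   9  s[1:],s[10:]  1  'd'
  10  s[10:],s[14:]  0  ''
  11  s[14:],s[2:]  2  'ea'
  12  s[2:],s[9:]  1  'e'
  13  s[9:],s[11:]  0  ''
  14  s[11:],s[5:]  1  'g'
  15  s[5:],s[8:]  1  'g'
  16  s[8:],s[4:]  1  'g'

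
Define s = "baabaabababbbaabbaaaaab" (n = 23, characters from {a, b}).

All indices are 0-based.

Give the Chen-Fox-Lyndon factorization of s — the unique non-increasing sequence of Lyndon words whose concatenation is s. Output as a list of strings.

["b", "aabaabababbbaabb", "aaaaab"]

emit factor 1: 'b' (i=0, period=1)
emit factor 2: 'aabaabababbbaabb' (i=1, period=16)
emit factor 3: 'aaaaab' (i=17, period=6)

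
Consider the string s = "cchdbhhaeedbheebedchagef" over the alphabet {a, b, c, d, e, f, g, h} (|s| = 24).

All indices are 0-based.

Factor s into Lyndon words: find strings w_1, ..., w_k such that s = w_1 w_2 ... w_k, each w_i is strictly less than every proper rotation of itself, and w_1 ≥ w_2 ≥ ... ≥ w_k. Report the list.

["cchd", "bhh", "aeedbheebedchagef"]

emit factor 1: 'cchd' (i=0, period=4)
emit factor 2: 'bhh' (i=4, period=3)
emit factor 3: 'aeedbheebedchagef' (i=7, period=17)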